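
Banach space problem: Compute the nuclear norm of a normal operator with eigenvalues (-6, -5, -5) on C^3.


For a normal operator, singular values equal |eigenvalues|.
Trace norm = sum |lambda_i| = 6 + 5 + 5
= 16

16


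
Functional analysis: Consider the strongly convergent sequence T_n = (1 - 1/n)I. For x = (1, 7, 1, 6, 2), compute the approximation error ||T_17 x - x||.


T_17 x - x = (1 - 1/17)x - x = -x/17
||x|| = sqrt(91) = 9.5394
||T_17 x - x|| = ||x||/17 = 9.5394/17 = 0.5611

0.5611


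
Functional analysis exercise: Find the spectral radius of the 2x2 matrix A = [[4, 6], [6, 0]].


For a 2x2 matrix, eigenvalues satisfy lambda^2 - (trace)*lambda + det = 0
trace = 4 + 0 = 4
det = 4*0 - 6*6 = -36
discriminant = 4^2 - 4*(-36) = 160
spectral radius = max |eigenvalue| = 8.3246

8.3246


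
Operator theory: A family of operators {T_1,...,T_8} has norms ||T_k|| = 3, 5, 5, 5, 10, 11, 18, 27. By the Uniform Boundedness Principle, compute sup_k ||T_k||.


By the Uniform Boundedness Principle, the supremum of norms is finite.
sup_k ||T_k|| = max(3, 5, 5, 5, 10, 11, 18, 27) = 27

27


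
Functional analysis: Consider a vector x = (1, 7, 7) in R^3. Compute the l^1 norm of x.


The l^1 norm equals the sum of absolute values of all components.
||x||_1 = 1 + 7 + 7
= 15

15.0000


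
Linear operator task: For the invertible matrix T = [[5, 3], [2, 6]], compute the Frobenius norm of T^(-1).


det(T) = 5*6 - 3*2 = 24
T^(-1) = (1/24) * [[6, -3], [-2, 5]] = [[0.2500, -0.1250], [-0.0833, 0.2083]]
||T^(-1)||_F^2 = 0.2500^2 + (-0.1250)^2 + (-0.0833)^2 + 0.2083^2 = 0.1285
||T^(-1)||_F = sqrt(0.1285) = 0.3584

0.3584


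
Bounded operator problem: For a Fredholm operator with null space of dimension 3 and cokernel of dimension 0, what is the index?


The Fredholm index is defined as ind(T) = dim(ker T) - dim(coker T)
= 3 - 0
= 3

3


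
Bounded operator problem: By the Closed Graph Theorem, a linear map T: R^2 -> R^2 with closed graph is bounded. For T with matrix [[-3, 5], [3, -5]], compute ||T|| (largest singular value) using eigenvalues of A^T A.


A^T A = [[18, -30], [-30, 50]]
trace(A^T A) = 68, det(A^T A) = 0
discriminant = 68^2 - 4*0 = 4624
Largest eigenvalue of A^T A = (trace + sqrt(disc))/2 = 68.0000
||T|| = sqrt(68.0000) = 8.2462

8.2462


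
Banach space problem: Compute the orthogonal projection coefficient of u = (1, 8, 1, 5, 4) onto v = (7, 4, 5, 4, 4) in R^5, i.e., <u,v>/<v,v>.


Computing <u,v> = 1*7 + 8*4 + 1*5 + 5*4 + 4*4 = 80
Computing <v,v> = 7^2 + 4^2 + 5^2 + 4^2 + 4^2 = 122
Projection coefficient = 80/122 = 0.6557

0.6557


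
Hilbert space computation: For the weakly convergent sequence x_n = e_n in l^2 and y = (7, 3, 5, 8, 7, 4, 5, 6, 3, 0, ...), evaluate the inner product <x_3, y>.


x_3 = e_3 is the standard basis vector with 1 in position 3.
<x_3, y> = y_3 = 5
As n -> infinity, <x_n, y> -> 0, confirming weak convergence of (x_n) to 0.

5


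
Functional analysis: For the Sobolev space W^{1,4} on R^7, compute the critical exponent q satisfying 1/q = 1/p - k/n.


Using the Sobolev embedding formula: 1/q = 1/p - k/n
1/q = 1/4 - 1/7 = 3/28
q = 1/(3/28) = 28/3 = 9.3333

9.3333


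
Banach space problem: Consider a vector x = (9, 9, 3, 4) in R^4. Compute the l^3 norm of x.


The l^3 norm = (sum |x_i|^3)^(1/3)
Sum of 3th powers = 729 + 729 + 27 + 64 = 1549
||x||_3 = (1549)^(1/3) = 11.5705

11.5705


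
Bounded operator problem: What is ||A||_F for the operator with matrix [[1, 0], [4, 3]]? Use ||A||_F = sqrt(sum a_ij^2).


||A||_F^2 = sum a_ij^2
= 1^2 + 0^2 + 4^2 + 3^2
= 1 + 0 + 16 + 9 = 26
||A||_F = sqrt(26) = 5.0990

5.0990


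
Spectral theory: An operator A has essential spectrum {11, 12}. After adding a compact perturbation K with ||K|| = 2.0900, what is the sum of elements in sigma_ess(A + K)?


By Weyl's theorem, the essential spectrum is invariant under compact perturbations.
sigma_ess(A + K) = sigma_ess(A) = {11, 12}
Sum = 11 + 12 = 23

23


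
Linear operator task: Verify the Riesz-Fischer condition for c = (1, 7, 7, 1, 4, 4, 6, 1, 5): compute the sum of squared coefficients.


sum |c_n|^2 = 1^2 + 7^2 + 7^2 + 1^2 + 4^2 + 4^2 + 6^2 + 1^2 + 5^2
= 1 + 49 + 49 + 1 + 16 + 16 + 36 + 1 + 25
= 194

194


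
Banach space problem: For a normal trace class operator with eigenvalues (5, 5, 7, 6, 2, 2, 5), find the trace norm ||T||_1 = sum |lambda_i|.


For a normal operator, singular values equal |eigenvalues|.
Trace norm = sum |lambda_i| = 5 + 5 + 7 + 6 + 2 + 2 + 5
= 32

32


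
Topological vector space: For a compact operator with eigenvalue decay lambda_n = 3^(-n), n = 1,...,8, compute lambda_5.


The eigenvalue formula gives lambda_5 = 1/3^5
= 1/243
= 0.0041

0.0041


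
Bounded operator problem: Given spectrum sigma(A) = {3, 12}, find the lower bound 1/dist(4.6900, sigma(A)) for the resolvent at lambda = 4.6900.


dist(4.6900, {3, 12}) = min(|4.6900 - 3|, |4.6900 - 12|)
= min(1.6900, 7.3100) = 1.6900
Resolvent bound = 1/1.6900 = 0.5917

0.5917


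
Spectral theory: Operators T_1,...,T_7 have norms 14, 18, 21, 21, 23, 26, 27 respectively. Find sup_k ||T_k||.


By the Uniform Boundedness Principle, the supremum of norms is finite.
sup_k ||T_k|| = max(14, 18, 21, 21, 23, 26, 27) = 27

27


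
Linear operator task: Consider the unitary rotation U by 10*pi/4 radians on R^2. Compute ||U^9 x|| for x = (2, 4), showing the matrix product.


U is a rotation by theta = 10*pi/4
U^9 = rotation by 9*theta = 90*pi/4 = 2*pi/4 (mod 2*pi)
cos(2*pi/4) = 0.0000, sin(2*pi/4) = 1.0000
U^9 x = (0.0000 * 2 - 1.0000 * 4, 1.0000 * 2 + 0.0000 * 4)
= (-4.0000, 2.0000)
||U^9 x|| = sqrt((-4.0000)^2 + 2.0000^2) = sqrt(20.0000) = 4.4721

4.4721


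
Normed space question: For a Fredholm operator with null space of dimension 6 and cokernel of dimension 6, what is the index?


The Fredholm index is defined as ind(T) = dim(ker T) - dim(coker T)
= 6 - 6
= 0

0


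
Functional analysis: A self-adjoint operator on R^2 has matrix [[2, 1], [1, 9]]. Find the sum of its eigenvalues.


For a self-adjoint (symmetric) matrix, the eigenvalues are real.
The sum of eigenvalues equals the trace of the matrix.
trace = 2 + 9 = 11

11


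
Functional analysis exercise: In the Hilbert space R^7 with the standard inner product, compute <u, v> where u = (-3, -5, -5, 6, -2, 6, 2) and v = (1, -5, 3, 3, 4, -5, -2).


Computing the standard inner product <u, v> = sum u_i * v_i
= -3*1 + -5*-5 + -5*3 + 6*3 + -2*4 + 6*-5 + 2*-2
= -3 + 25 + -15 + 18 + -8 + -30 + -4
= -17

-17


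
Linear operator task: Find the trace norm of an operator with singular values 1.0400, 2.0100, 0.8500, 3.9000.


The nuclear norm is the sum of all singular values.
||T||_1 = 1.0400 + 2.0100 + 0.8500 + 3.9000
= 7.8000

7.8000


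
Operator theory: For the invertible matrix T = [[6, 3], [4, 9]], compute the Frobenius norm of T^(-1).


det(T) = 6*9 - 3*4 = 42
T^(-1) = (1/42) * [[9, -3], [-4, 6]] = [[0.2143, -0.0714], [-0.0952, 0.1429]]
||T^(-1)||_F^2 = 0.2143^2 + (-0.0714)^2 + (-0.0952)^2 + 0.1429^2 = 0.0805
||T^(-1)||_F = sqrt(0.0805) = 0.2837

0.2837


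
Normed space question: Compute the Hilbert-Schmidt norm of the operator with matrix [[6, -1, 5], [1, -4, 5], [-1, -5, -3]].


The Hilbert-Schmidt norm is sqrt(sum of squares of all entries).
Sum of squares = 6^2 + (-1)^2 + 5^2 + 1^2 + (-4)^2 + 5^2 + (-1)^2 + (-5)^2 + (-3)^2
= 36 + 1 + 25 + 1 + 16 + 25 + 1 + 25 + 9 = 139
||T||_HS = sqrt(139) = 11.7898

11.7898


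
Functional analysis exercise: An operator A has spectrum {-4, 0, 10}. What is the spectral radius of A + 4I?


Spectrum of A + 4I = {0, 4, 14}
Spectral radius = max |lambda| over the shifted spectrum
= max(0, 4, 14) = 14

14


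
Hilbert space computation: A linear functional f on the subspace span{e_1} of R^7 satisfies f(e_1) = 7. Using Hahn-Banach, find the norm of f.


The norm of f is given by ||f|| = sup_{||x||=1} |f(x)|.
On span{e_1}, ||e_1|| = 1, so ||f|| = |f(e_1)| / ||e_1||
= |7| / 1 = 7.0000

7.0000


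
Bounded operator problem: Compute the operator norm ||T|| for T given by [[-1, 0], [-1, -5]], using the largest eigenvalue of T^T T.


A^T A = [[2, 5], [5, 25]]
trace(A^T A) = 27, det(A^T A) = 25
discriminant = 27^2 - 4*25 = 629
Largest eigenvalue of A^T A = (trace + sqrt(disc))/2 = 26.0399
||T|| = sqrt(26.0399) = 5.1029

5.1029


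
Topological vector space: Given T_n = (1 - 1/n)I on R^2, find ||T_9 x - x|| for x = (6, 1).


T_9 x - x = (1 - 1/9)x - x = -x/9
||x|| = sqrt(37) = 6.0828
||T_9 x - x|| = ||x||/9 = 6.0828/9 = 0.6759

0.6759


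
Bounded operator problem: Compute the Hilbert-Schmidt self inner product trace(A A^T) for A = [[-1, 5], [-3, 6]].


trace(A * A^T) = sum of squares of all entries
= (-1)^2 + 5^2 + (-3)^2 + 6^2
= 1 + 25 + 9 + 36
= 71

71


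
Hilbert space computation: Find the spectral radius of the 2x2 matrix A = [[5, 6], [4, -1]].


For a 2x2 matrix, eigenvalues satisfy lambda^2 - (trace)*lambda + det = 0
trace = 5 + -1 = 4
det = 5*-1 - 6*4 = -29
discriminant = 4^2 - 4*(-29) = 132
spectral radius = max |eigenvalue| = 7.7446

7.7446


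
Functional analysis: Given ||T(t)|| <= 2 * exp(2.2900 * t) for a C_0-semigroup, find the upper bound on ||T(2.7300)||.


||T(2.7300)|| <= 2 * exp(2.2900 * 2.7300)
= 2 * exp(6.2517)
= 2 * 518.8942
= 1037.7884

1037.7884


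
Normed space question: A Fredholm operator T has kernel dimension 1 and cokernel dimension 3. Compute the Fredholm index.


The Fredholm index is defined as ind(T) = dim(ker T) - dim(coker T)
= 1 - 3
= -2

-2


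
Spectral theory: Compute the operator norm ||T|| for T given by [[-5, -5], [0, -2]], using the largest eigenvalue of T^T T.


A^T A = [[25, 25], [25, 29]]
trace(A^T A) = 54, det(A^T A) = 100
discriminant = 54^2 - 4*100 = 2516
Largest eigenvalue of A^T A = (trace + sqrt(disc))/2 = 52.0799
||T|| = sqrt(52.0799) = 7.2166

7.2166


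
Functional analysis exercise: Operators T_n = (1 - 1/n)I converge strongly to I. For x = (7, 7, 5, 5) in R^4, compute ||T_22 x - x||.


T_22 x - x = (1 - 1/22)x - x = -x/22
||x|| = sqrt(148) = 12.1655
||T_22 x - x|| = ||x||/22 = 12.1655/22 = 0.5530

0.5530


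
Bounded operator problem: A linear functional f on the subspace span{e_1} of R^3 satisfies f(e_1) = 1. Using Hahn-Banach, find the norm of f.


The norm of f is given by ||f|| = sup_{||x||=1} |f(x)|.
On span{e_1}, ||e_1|| = 1, so ||f|| = |f(e_1)| / ||e_1||
= |1| / 1 = 1.0000

1.0000


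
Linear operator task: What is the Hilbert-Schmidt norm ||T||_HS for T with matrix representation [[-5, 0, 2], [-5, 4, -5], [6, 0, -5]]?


The Hilbert-Schmidt norm is sqrt(sum of squares of all entries).
Sum of squares = (-5)^2 + 0^2 + 2^2 + (-5)^2 + 4^2 + (-5)^2 + 6^2 + 0^2 + (-5)^2
= 25 + 0 + 4 + 25 + 16 + 25 + 36 + 0 + 25 = 156
||T||_HS = sqrt(156) = 12.4900

12.4900


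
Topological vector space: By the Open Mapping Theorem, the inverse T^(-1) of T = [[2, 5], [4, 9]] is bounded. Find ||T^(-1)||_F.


det(T) = 2*9 - 5*4 = -2
T^(-1) = (1/-2) * [[9, -5], [-4, 2]] = [[-4.5000, 2.5000], [2.0000, -1.0000]]
||T^(-1)||_F^2 = (-4.5000)^2 + 2.5000^2 + 2.0000^2 + (-1.0000)^2 = 31.5000
||T^(-1)||_F = sqrt(31.5000) = 5.6125

5.6125


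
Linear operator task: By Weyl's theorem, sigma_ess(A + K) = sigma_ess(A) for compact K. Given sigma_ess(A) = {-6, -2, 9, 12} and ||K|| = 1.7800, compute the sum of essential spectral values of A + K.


By Weyl's theorem, the essential spectrum is invariant under compact perturbations.
sigma_ess(A + K) = sigma_ess(A) = {-6, -2, 9, 12}
Sum = -6 + -2 + 9 + 12 = 13

13


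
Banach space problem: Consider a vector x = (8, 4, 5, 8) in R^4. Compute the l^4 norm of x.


The l^4 norm = (sum |x_i|^4)^(1/4)
Sum of 4th powers = 4096 + 256 + 625 + 4096 = 9073
||x||_4 = (9073)^(1/4) = 9.7597

9.7597


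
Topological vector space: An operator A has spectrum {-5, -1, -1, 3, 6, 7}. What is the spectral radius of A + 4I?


Spectrum of A + 4I = {-1, 3, 3, 7, 10, 11}
Spectral radius = max |lambda| over the shifted spectrum
= max(1, 3, 3, 7, 10, 11) = 11

11


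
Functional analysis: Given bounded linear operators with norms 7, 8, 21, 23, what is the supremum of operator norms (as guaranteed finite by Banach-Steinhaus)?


By the Uniform Boundedness Principle, the supremum of norms is finite.
sup_k ||T_k|| = max(7, 8, 21, 23) = 23

23


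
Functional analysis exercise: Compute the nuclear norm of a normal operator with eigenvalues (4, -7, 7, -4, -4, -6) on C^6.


For a normal operator, singular values equal |eigenvalues|.
Trace norm = sum |lambda_i| = 4 + 7 + 7 + 4 + 4 + 6
= 32

32


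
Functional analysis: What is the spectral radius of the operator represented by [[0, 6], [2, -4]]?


For a 2x2 matrix, eigenvalues satisfy lambda^2 - (trace)*lambda + det = 0
trace = 0 + -4 = -4
det = 0*-4 - 6*2 = -12
discriminant = (-4)^2 - 4*(-12) = 64
spectral radius = max |eigenvalue| = 6.0000

6.0000


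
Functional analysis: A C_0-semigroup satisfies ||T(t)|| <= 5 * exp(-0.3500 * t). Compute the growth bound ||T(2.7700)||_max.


||T(2.7700)|| <= 5 * exp(-0.3500 * 2.7700)
= 5 * exp(-0.9695)
= 5 * 0.3793
= 1.8964

1.8964


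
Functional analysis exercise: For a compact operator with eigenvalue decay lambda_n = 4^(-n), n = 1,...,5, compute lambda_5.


The eigenvalue formula gives lambda_5 = 1/4^5
= 1/1024
= 9.7656e-04

9.7656e-04


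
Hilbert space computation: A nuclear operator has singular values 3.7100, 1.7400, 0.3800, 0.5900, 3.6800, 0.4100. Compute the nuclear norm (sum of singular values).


The nuclear norm is the sum of all singular values.
||T||_1 = 3.7100 + 1.7400 + 0.3800 + 0.5900 + 3.6800 + 0.4100
= 10.5100

10.5100


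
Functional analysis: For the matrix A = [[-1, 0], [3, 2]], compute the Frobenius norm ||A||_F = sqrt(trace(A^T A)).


||A||_F^2 = sum a_ij^2
= (-1)^2 + 0^2 + 3^2 + 2^2
= 1 + 0 + 9 + 4 = 14
||A||_F = sqrt(14) = 3.7417

3.7417


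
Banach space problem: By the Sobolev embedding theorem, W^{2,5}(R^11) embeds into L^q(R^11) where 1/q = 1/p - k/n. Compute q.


Using the Sobolev embedding formula: 1/q = 1/p - k/n
1/q = 1/5 - 2/11 = 1/55
q = 1/(1/55) = 55

55.0000


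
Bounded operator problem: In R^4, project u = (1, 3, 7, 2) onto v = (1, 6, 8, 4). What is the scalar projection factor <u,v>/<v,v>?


Computing <u,v> = 1*1 + 3*6 + 7*8 + 2*4 = 83
Computing <v,v> = 1^2 + 6^2 + 8^2 + 4^2 = 117
Projection coefficient = 83/117 = 0.7094

0.7094


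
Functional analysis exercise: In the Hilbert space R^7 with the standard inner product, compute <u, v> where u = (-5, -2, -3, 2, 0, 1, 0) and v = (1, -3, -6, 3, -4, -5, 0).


Computing the standard inner product <u, v> = sum u_i * v_i
= -5*1 + -2*-3 + -3*-6 + 2*3 + 0*-4 + 1*-5 + 0*0
= -5 + 6 + 18 + 6 + 0 + -5 + 0
= 20

20


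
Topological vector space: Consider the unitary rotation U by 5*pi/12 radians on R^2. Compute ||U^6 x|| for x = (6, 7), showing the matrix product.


U is a rotation by theta = 5*pi/12
U^6 = rotation by 6*theta = 30*pi/12 = 6*pi/12 (mod 2*pi)
cos(6*pi/12) = 0.0000, sin(6*pi/12) = 1.0000
U^6 x = (0.0000 * 6 - 1.0000 * 7, 1.0000 * 6 + 0.0000 * 7)
= (-7.0000, 6.0000)
||U^6 x|| = sqrt((-7.0000)^2 + 6.0000^2) = sqrt(85.0000) = 9.2195

9.2195


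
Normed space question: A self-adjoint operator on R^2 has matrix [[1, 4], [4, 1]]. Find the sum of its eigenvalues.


For a self-adjoint (symmetric) matrix, the eigenvalues are real.
The sum of eigenvalues equals the trace of the matrix.
trace = 1 + 1 = 2

2


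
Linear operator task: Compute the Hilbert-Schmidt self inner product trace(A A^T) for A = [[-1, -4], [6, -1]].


trace(A * A^T) = sum of squares of all entries
= (-1)^2 + (-4)^2 + 6^2 + (-1)^2
= 1 + 16 + 36 + 1
= 54

54


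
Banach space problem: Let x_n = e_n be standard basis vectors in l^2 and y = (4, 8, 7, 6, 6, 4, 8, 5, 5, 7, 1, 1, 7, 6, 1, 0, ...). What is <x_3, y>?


x_3 = e_3 is the standard basis vector with 1 in position 3.
<x_3, y> = y_3 = 7
As n -> infinity, <x_n, y> -> 0, confirming weak convergence of (x_n) to 0.

7


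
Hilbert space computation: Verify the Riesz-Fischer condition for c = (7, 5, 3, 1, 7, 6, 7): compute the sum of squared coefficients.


sum |c_n|^2 = 7^2 + 5^2 + 3^2 + 1^2 + 7^2 + 6^2 + 7^2
= 49 + 25 + 9 + 1 + 49 + 36 + 49
= 218

218


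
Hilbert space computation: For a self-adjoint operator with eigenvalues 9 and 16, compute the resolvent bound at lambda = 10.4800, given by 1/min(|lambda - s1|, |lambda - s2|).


dist(10.4800, {9, 16}) = min(|10.4800 - 9|, |10.4800 - 16|)
= min(1.4800, 5.5200) = 1.4800
Resolvent bound = 1/1.4800 = 0.6757

0.6757


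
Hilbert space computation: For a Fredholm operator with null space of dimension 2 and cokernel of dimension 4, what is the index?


The Fredholm index is defined as ind(T) = dim(ker T) - dim(coker T)
= 2 - 4
= -2

-2


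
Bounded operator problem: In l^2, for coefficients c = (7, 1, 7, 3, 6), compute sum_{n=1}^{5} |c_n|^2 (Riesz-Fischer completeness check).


sum |c_n|^2 = 7^2 + 1^2 + 7^2 + 3^2 + 6^2
= 49 + 1 + 49 + 9 + 36
= 144

144


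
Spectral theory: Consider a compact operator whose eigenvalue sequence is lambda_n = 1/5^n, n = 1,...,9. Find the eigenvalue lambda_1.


The eigenvalue formula gives lambda_1 = 1/5^1
= 1/5
= 0.2000

0.2000


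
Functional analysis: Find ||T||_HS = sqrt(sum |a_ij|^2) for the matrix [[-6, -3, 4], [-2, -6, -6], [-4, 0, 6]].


The Hilbert-Schmidt norm is sqrt(sum of squares of all entries).
Sum of squares = (-6)^2 + (-3)^2 + 4^2 + (-2)^2 + (-6)^2 + (-6)^2 + (-4)^2 + 0^2 + 6^2
= 36 + 9 + 16 + 4 + 36 + 36 + 16 + 0 + 36 = 189
||T||_HS = sqrt(189) = 13.7477

13.7477


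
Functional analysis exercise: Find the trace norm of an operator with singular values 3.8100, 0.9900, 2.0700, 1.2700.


The nuclear norm is the sum of all singular values.
||T||_1 = 3.8100 + 0.9900 + 2.0700 + 1.2700
= 8.1400

8.1400


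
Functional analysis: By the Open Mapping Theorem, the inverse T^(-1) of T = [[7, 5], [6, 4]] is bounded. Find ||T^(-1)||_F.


det(T) = 7*4 - 5*6 = -2
T^(-1) = (1/-2) * [[4, -5], [-6, 7]] = [[-2.0000, 2.5000], [3.0000, -3.5000]]
||T^(-1)||_F^2 = (-2.0000)^2 + 2.5000^2 + 3.0000^2 + (-3.5000)^2 = 31.5000
||T^(-1)||_F = sqrt(31.5000) = 5.6125

5.6125


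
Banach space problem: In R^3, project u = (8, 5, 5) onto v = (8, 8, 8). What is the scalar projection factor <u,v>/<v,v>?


Computing <u,v> = 8*8 + 5*8 + 5*8 = 144
Computing <v,v> = 8^2 + 8^2 + 8^2 = 192
Projection coefficient = 144/192 = 0.7500

0.7500


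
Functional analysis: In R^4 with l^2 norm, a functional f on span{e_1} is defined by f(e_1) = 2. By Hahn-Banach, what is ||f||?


The norm of f is given by ||f|| = sup_{||x||=1} |f(x)|.
On span{e_1}, ||e_1|| = 1, so ||f|| = |f(e_1)| / ||e_1||
= |2| / 1 = 2.0000

2.0000


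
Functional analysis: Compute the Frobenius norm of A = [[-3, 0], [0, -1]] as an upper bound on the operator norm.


||A||_F^2 = sum a_ij^2
= (-3)^2 + 0^2 + 0^2 + (-1)^2
= 9 + 0 + 0 + 1 = 10
||A||_F = sqrt(10) = 3.1623

3.1623


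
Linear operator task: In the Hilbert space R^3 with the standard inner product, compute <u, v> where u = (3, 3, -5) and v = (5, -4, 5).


Computing the standard inner product <u, v> = sum u_i * v_i
= 3*5 + 3*-4 + -5*5
= 15 + -12 + -25
= -22

-22


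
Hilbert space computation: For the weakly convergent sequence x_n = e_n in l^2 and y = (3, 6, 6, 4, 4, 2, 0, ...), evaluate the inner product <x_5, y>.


x_5 = e_5 is the standard basis vector with 1 in position 5.
<x_5, y> = y_5 = 4
As n -> infinity, <x_n, y> -> 0, confirming weak convergence of (x_n) to 0.

4


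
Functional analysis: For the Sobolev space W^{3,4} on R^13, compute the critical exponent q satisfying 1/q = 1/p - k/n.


Using the Sobolev embedding formula: 1/q = 1/p - k/n
1/q = 1/4 - 3/13 = 1/52
q = 1/(1/52) = 52

52.0000


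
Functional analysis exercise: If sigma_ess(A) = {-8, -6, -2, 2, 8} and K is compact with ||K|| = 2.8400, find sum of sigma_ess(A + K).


By Weyl's theorem, the essential spectrum is invariant under compact perturbations.
sigma_ess(A + K) = sigma_ess(A) = {-8, -6, -2, 2, 8}
Sum = -8 + -6 + -2 + 2 + 8 = -6

-6


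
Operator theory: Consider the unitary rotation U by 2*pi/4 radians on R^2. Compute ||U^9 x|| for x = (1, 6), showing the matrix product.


U is a rotation by theta = 2*pi/4
U^9 = rotation by 9*theta = 18*pi/4 = 2*pi/4 (mod 2*pi)
cos(2*pi/4) = 0.0000, sin(2*pi/4) = 1.0000
U^9 x = (0.0000 * 1 - 1.0000 * 6, 1.0000 * 1 + 0.0000 * 6)
= (-6.0000, 1.0000)
||U^9 x|| = sqrt((-6.0000)^2 + 1.0000^2) = sqrt(37.0000) = 6.0828

6.0828


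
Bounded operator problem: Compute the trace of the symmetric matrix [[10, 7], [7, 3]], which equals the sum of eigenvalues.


For a self-adjoint (symmetric) matrix, the eigenvalues are real.
The sum of eigenvalues equals the trace of the matrix.
trace = 10 + 3 = 13

13


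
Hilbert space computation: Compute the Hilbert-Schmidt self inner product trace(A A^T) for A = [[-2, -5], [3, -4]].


trace(A * A^T) = sum of squares of all entries
= (-2)^2 + (-5)^2 + 3^2 + (-4)^2
= 4 + 25 + 9 + 16
= 54

54


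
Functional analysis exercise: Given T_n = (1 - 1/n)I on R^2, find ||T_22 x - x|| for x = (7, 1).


T_22 x - x = (1 - 1/22)x - x = -x/22
||x|| = sqrt(50) = 7.0711
||T_22 x - x|| = ||x||/22 = 7.0711/22 = 0.3214

0.3214


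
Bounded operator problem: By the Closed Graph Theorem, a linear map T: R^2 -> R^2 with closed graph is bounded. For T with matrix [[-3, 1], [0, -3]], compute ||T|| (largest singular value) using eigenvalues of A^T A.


A^T A = [[9, -3], [-3, 10]]
trace(A^T A) = 19, det(A^T A) = 81
discriminant = 19^2 - 4*81 = 37
Largest eigenvalue of A^T A = (trace + sqrt(disc))/2 = 12.5414
||T|| = sqrt(12.5414) = 3.5414

3.5414


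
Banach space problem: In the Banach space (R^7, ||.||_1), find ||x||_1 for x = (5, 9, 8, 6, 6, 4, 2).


The l^1 norm equals the sum of absolute values of all components.
||x||_1 = 5 + 9 + 8 + 6 + 6 + 4 + 2
= 40

40.0000


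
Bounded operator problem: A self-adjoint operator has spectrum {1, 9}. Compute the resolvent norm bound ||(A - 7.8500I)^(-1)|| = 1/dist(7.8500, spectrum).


dist(7.8500, {1, 9}) = min(|7.8500 - 1|, |7.8500 - 9|)
= min(6.8500, 1.1500) = 1.1500
Resolvent bound = 1/1.1500 = 0.8696

0.8696


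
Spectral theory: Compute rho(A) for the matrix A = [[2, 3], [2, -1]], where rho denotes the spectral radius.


For a 2x2 matrix, eigenvalues satisfy lambda^2 - (trace)*lambda + det = 0
trace = 2 + -1 = 1
det = 2*-1 - 3*2 = -8
discriminant = 1^2 - 4*(-8) = 33
spectral radius = max |eigenvalue| = 3.3723

3.3723


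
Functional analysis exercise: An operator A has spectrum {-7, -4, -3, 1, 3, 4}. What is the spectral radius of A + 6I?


Spectrum of A + 6I = {-1, 2, 3, 7, 9, 10}
Spectral radius = max |lambda| over the shifted spectrum
= max(1, 2, 3, 7, 9, 10) = 10

10


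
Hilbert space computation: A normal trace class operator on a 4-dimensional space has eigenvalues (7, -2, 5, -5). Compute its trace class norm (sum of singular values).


For a normal operator, singular values equal |eigenvalues|.
Trace norm = sum |lambda_i| = 7 + 2 + 5 + 5
= 19

19


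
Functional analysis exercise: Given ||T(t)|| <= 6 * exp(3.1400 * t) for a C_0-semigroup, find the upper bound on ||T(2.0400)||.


||T(2.0400)|| <= 6 * exp(3.1400 * 2.0400)
= 6 * exp(6.4056)
= 6 * 605.2248
= 3631.3489

3631.3489


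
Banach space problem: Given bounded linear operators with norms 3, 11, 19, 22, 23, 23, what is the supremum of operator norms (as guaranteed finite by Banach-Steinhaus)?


By the Uniform Boundedness Principle, the supremum of norms is finite.
sup_k ||T_k|| = max(3, 11, 19, 22, 23, 23) = 23

23


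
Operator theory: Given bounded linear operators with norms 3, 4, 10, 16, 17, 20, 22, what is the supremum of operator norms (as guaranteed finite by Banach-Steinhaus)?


By the Uniform Boundedness Principle, the supremum of norms is finite.
sup_k ||T_k|| = max(3, 4, 10, 16, 17, 20, 22) = 22

22


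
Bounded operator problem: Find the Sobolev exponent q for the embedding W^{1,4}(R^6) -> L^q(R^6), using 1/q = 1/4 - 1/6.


Using the Sobolev embedding formula: 1/q = 1/p - k/n
1/q = 1/4 - 1/6 = 1/12
q = 1/(1/12) = 12

12.0000


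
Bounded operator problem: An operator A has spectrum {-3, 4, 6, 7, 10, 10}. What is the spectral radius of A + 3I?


Spectrum of A + 3I = {0, 7, 9, 10, 13, 13}
Spectral radius = max |lambda| over the shifted spectrum
= max(0, 7, 9, 10, 13, 13) = 13

13


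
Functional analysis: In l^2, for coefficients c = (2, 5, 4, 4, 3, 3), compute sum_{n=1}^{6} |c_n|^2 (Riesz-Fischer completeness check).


sum |c_n|^2 = 2^2 + 5^2 + 4^2 + 4^2 + 3^2 + 3^2
= 4 + 25 + 16 + 16 + 9 + 9
= 79

79


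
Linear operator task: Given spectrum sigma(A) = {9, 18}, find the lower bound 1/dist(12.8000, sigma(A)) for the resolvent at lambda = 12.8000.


dist(12.8000, {9, 18}) = min(|12.8000 - 9|, |12.8000 - 18|)
= min(3.8000, 5.2000) = 3.8000
Resolvent bound = 1/3.8000 = 0.2632

0.2632


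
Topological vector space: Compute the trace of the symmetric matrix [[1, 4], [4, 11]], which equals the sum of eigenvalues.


For a self-adjoint (symmetric) matrix, the eigenvalues are real.
The sum of eigenvalues equals the trace of the matrix.
trace = 1 + 11 = 12

12


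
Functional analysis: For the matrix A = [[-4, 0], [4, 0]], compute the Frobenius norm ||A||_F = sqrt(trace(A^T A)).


||A||_F^2 = sum a_ij^2
= (-4)^2 + 0^2 + 4^2 + 0^2
= 16 + 0 + 16 + 0 = 32
||A||_F = sqrt(32) = 5.6569

5.6569


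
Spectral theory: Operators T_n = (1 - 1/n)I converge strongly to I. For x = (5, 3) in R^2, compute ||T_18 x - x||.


T_18 x - x = (1 - 1/18)x - x = -x/18
||x|| = sqrt(34) = 5.8310
||T_18 x - x|| = ||x||/18 = 5.8310/18 = 0.3239

0.3239


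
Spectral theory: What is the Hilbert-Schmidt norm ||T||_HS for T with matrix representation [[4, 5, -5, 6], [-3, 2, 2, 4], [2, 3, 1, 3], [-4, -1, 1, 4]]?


The Hilbert-Schmidt norm is sqrt(sum of squares of all entries).
Sum of squares = 4^2 + 5^2 + (-5)^2 + 6^2 + (-3)^2 + 2^2 + 2^2 + 4^2 + 2^2 + 3^2 + 1^2 + 3^2 + (-4)^2 + (-1)^2 + 1^2 + 4^2
= 16 + 25 + 25 + 36 + 9 + 4 + 4 + 16 + 4 + 9 + 1 + 9 + 16 + 1 + 1 + 16 = 192
||T||_HS = sqrt(192) = 13.8564

13.8564


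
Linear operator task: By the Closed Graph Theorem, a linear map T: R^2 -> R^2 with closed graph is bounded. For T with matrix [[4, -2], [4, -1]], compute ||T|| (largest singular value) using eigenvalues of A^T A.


A^T A = [[32, -12], [-12, 5]]
trace(A^T A) = 37, det(A^T A) = 16
discriminant = 37^2 - 4*16 = 1305
Largest eigenvalue of A^T A = (trace + sqrt(disc))/2 = 36.5624
||T|| = sqrt(36.5624) = 6.0467

6.0467


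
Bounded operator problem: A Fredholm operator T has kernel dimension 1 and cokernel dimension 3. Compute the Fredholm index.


The Fredholm index is defined as ind(T) = dim(ker T) - dim(coker T)
= 1 - 3
= -2

-2


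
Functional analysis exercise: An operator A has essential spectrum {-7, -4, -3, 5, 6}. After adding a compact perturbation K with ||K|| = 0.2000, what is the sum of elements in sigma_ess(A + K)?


By Weyl's theorem, the essential spectrum is invariant under compact perturbations.
sigma_ess(A + K) = sigma_ess(A) = {-7, -4, -3, 5, 6}
Sum = -7 + -4 + -3 + 5 + 6 = -3

-3


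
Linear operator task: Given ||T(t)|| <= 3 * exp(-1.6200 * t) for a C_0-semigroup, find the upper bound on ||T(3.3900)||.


||T(3.3900)|| <= 3 * exp(-1.6200 * 3.3900)
= 3 * exp(-5.4918)
= 3 * 0.0041
= 0.0124

0.0124


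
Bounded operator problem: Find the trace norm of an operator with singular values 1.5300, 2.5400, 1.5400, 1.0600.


The nuclear norm is the sum of all singular values.
||T||_1 = 1.5300 + 2.5400 + 1.5400 + 1.0600
= 6.6700

6.6700


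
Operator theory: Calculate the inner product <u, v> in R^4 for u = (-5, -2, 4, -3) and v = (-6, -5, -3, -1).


Computing the standard inner product <u, v> = sum u_i * v_i
= -5*-6 + -2*-5 + 4*-3 + -3*-1
= 30 + 10 + -12 + 3
= 31

31


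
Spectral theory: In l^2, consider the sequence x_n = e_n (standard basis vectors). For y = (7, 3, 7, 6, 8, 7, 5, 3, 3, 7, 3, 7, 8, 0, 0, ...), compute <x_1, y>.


x_1 = e_1 is the standard basis vector with 1 in position 1.
<x_1, y> = y_1 = 7
As n -> infinity, <x_n, y> -> 0, confirming weak convergence of (x_n) to 0.

7


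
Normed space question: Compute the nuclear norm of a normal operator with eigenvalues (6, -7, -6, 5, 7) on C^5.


For a normal operator, singular values equal |eigenvalues|.
Trace norm = sum |lambda_i| = 6 + 7 + 6 + 5 + 7
= 31

31


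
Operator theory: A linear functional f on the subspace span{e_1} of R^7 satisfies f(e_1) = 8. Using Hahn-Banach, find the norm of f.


The norm of f is given by ||f|| = sup_{||x||=1} |f(x)|.
On span{e_1}, ||e_1|| = 1, so ||f|| = |f(e_1)| / ||e_1||
= |8| / 1 = 8.0000

8.0000


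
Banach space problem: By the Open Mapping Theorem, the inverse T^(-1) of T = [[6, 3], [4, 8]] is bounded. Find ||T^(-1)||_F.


det(T) = 6*8 - 3*4 = 36
T^(-1) = (1/36) * [[8, -3], [-4, 6]] = [[0.2222, -0.0833], [-0.1111, 0.1667]]
||T^(-1)||_F^2 = 0.2222^2 + (-0.0833)^2 + (-0.1111)^2 + 0.1667^2 = 0.0965
||T^(-1)||_F = sqrt(0.0965) = 0.3106

0.3106


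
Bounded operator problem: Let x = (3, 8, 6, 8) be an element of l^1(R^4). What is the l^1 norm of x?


The l^1 norm equals the sum of absolute values of all components.
||x||_1 = 3 + 8 + 6 + 8
= 25

25.0000


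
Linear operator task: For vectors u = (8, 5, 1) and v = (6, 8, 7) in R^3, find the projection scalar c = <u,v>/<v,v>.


Computing <u,v> = 8*6 + 5*8 + 1*7 = 95
Computing <v,v> = 6^2 + 8^2 + 7^2 = 149
Projection coefficient = 95/149 = 0.6376

0.6376


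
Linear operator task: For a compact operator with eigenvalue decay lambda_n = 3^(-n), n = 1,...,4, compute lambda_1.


The eigenvalue formula gives lambda_1 = 1/3^1
= 1/3
= 0.3333

0.3333


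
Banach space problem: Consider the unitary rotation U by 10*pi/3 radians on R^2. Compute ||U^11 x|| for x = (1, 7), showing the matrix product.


U is a rotation by theta = 10*pi/3
U^11 = rotation by 11*theta = 110*pi/3 = 2*pi/3 (mod 2*pi)
cos(2*pi/3) = -0.5000, sin(2*pi/3) = 0.8660
U^11 x = (-0.5000 * 1 - 0.8660 * 7, 0.8660 * 1 + -0.5000 * 7)
= (-6.5622, -2.6340)
||U^11 x|| = sqrt((-6.5622)^2 + (-2.6340)^2) = sqrt(50.0000) = 7.0711

7.0711


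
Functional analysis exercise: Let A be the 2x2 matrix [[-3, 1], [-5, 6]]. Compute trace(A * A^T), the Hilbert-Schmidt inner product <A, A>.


trace(A * A^T) = sum of squares of all entries
= (-3)^2 + 1^2 + (-5)^2 + 6^2
= 9 + 1 + 25 + 36
= 71

71


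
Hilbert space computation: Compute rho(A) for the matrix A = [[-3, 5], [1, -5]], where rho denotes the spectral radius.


For a 2x2 matrix, eigenvalues satisfy lambda^2 - (trace)*lambda + det = 0
trace = -3 + -5 = -8
det = -3*-5 - 5*1 = 10
discriminant = (-8)^2 - 4*(10) = 24
spectral radius = max |eigenvalue| = 6.4495

6.4495


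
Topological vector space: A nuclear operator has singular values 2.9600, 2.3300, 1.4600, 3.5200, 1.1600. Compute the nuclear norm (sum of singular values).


The nuclear norm is the sum of all singular values.
||T||_1 = 2.9600 + 2.3300 + 1.4600 + 3.5200 + 1.1600
= 11.4300

11.4300


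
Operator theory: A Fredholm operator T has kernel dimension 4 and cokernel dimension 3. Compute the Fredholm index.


The Fredholm index is defined as ind(T) = dim(ker T) - dim(coker T)
= 4 - 3
= 1

1


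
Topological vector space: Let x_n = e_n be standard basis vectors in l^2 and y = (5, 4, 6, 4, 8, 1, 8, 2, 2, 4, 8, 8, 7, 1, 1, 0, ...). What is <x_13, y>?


x_13 = e_13 is the standard basis vector with 1 in position 13.
<x_13, y> = y_13 = 7
As n -> infinity, <x_n, y> -> 0, confirming weak convergence of (x_n) to 0.

7


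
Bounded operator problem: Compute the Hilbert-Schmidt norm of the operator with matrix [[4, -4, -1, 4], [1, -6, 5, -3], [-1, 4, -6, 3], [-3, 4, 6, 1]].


The Hilbert-Schmidt norm is sqrt(sum of squares of all entries).
Sum of squares = 4^2 + (-4)^2 + (-1)^2 + 4^2 + 1^2 + (-6)^2 + 5^2 + (-3)^2 + (-1)^2 + 4^2 + (-6)^2 + 3^2 + (-3)^2 + 4^2 + 6^2 + 1^2
= 16 + 16 + 1 + 16 + 1 + 36 + 25 + 9 + 1 + 16 + 36 + 9 + 9 + 16 + 36 + 1 = 244
||T||_HS = sqrt(244) = 15.6205

15.6205


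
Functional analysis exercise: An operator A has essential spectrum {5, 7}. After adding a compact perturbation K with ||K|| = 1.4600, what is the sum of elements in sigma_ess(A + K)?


By Weyl's theorem, the essential spectrum is invariant under compact perturbations.
sigma_ess(A + K) = sigma_ess(A) = {5, 7}
Sum = 5 + 7 = 12

12


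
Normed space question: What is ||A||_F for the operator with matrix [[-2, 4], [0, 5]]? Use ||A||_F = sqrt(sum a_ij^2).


||A||_F^2 = sum a_ij^2
= (-2)^2 + 4^2 + 0^2 + 5^2
= 4 + 16 + 0 + 25 = 45
||A||_F = sqrt(45) = 6.7082

6.7082


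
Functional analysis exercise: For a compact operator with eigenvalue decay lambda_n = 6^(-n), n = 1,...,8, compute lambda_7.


The eigenvalue formula gives lambda_7 = 1/6^7
= 1/279936
= 3.5722e-06

3.5722e-06


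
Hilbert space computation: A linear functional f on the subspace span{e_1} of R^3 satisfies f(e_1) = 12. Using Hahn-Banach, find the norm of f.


The norm of f is given by ||f|| = sup_{||x||=1} |f(x)|.
On span{e_1}, ||e_1|| = 1, so ||f|| = |f(e_1)| / ||e_1||
= |12| / 1 = 12.0000

12.0000


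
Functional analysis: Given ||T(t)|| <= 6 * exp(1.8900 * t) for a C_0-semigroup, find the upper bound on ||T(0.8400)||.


||T(0.8400)|| <= 6 * exp(1.8900 * 0.8400)
= 6 * exp(1.5876)
= 6 * 4.8920
= 29.3520

29.3520


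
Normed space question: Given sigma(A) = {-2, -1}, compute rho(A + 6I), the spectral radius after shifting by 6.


Spectrum of A + 6I = {4, 5}
Spectral radius = max |lambda| over the shifted spectrum
= max(4, 5) = 5

5


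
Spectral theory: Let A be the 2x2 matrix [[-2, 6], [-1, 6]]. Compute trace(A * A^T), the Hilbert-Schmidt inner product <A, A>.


trace(A * A^T) = sum of squares of all entries
= (-2)^2 + 6^2 + (-1)^2 + 6^2
= 4 + 36 + 1 + 36
= 77

77


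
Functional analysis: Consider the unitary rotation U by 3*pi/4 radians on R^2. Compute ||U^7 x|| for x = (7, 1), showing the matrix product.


U is a rotation by theta = 3*pi/4
U^7 = rotation by 7*theta = 21*pi/4 = 5*pi/4 (mod 2*pi)
cos(5*pi/4) = -0.7071, sin(5*pi/4) = -0.7071
U^7 x = (-0.7071 * 7 - -0.7071 * 1, -0.7071 * 7 + -0.7071 * 1)
= (-4.2426, -5.6569)
||U^7 x|| = sqrt((-4.2426)^2 + (-5.6569)^2) = sqrt(50.0000) = 7.0711

7.0711


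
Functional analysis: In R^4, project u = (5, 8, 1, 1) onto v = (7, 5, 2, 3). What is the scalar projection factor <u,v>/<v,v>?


Computing <u,v> = 5*7 + 8*5 + 1*2 + 1*3 = 80
Computing <v,v> = 7^2 + 5^2 + 2^2 + 3^2 = 87
Projection coefficient = 80/87 = 0.9195

0.9195


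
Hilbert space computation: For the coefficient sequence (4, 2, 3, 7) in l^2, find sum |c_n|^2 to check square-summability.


sum |c_n|^2 = 4^2 + 2^2 + 3^2 + 7^2
= 16 + 4 + 9 + 49
= 78

78


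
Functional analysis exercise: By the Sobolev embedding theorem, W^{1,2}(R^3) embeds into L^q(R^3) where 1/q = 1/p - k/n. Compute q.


Using the Sobolev embedding formula: 1/q = 1/p - k/n
1/q = 1/2 - 1/3 = 1/6
q = 1/(1/6) = 6

6.0000


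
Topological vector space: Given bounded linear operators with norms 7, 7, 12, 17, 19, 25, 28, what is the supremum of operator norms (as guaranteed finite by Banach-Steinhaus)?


By the Uniform Boundedness Principle, the supremum of norms is finite.
sup_k ||T_k|| = max(7, 7, 12, 17, 19, 25, 28) = 28

28


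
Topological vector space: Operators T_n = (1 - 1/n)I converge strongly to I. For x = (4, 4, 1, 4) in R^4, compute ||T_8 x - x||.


T_8 x - x = (1 - 1/8)x - x = -x/8
||x|| = sqrt(49) = 7.0000
||T_8 x - x|| = ||x||/8 = 7.0000/8 = 0.8750

0.8750


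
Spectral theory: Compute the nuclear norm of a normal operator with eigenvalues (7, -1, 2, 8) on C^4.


For a normal operator, singular values equal |eigenvalues|.
Trace norm = sum |lambda_i| = 7 + 1 + 2 + 8
= 18

18


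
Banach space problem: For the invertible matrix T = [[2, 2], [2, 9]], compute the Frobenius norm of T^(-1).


det(T) = 2*9 - 2*2 = 14
T^(-1) = (1/14) * [[9, -2], [-2, 2]] = [[0.6429, -0.1429], [-0.1429, 0.1429]]
||T^(-1)||_F^2 = 0.6429^2 + (-0.1429)^2 + (-0.1429)^2 + 0.1429^2 = 0.4745
||T^(-1)||_F = sqrt(0.4745) = 0.6888

0.6888


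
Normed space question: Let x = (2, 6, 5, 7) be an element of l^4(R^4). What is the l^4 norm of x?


The l^4 norm = (sum |x_i|^4)^(1/4)
Sum of 4th powers = 16 + 1296 + 625 + 2401 = 4338
||x||_4 = (4338)^(1/4) = 8.1156

8.1156


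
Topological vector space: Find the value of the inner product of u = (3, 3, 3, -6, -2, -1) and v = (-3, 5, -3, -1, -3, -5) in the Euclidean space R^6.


Computing the standard inner product <u, v> = sum u_i * v_i
= 3*-3 + 3*5 + 3*-3 + -6*-1 + -2*-3 + -1*-5
= -9 + 15 + -9 + 6 + 6 + 5
= 14

14


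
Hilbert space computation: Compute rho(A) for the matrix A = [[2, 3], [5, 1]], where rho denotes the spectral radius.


For a 2x2 matrix, eigenvalues satisfy lambda^2 - (trace)*lambda + det = 0
trace = 2 + 1 = 3
det = 2*1 - 3*5 = -13
discriminant = 3^2 - 4*(-13) = 61
spectral radius = max |eigenvalue| = 5.4051

5.4051


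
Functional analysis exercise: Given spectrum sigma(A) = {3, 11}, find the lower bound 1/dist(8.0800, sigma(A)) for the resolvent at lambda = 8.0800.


dist(8.0800, {3, 11}) = min(|8.0800 - 3|, |8.0800 - 11|)
= min(5.0800, 2.9200) = 2.9200
Resolvent bound = 1/2.9200 = 0.3425

0.3425


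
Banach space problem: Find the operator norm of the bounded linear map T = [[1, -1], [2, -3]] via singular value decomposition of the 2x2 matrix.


A^T A = [[5, -7], [-7, 10]]
trace(A^T A) = 15, det(A^T A) = 1
discriminant = 15^2 - 4*1 = 221
Largest eigenvalue of A^T A = (trace + sqrt(disc))/2 = 14.9330
||T|| = sqrt(14.9330) = 3.8643

3.8643


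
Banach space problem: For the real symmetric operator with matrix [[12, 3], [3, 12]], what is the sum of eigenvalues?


For a self-adjoint (symmetric) matrix, the eigenvalues are real.
The sum of eigenvalues equals the trace of the matrix.
trace = 12 + 12 = 24

24


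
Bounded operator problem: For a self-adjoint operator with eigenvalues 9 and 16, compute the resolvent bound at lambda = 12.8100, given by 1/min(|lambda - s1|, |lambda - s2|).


dist(12.8100, {9, 16}) = min(|12.8100 - 9|, |12.8100 - 16|)
= min(3.8100, 3.1900) = 3.1900
Resolvent bound = 1/3.1900 = 0.3135

0.3135


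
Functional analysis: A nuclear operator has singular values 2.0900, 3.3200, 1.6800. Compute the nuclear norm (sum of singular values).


The nuclear norm is the sum of all singular values.
||T||_1 = 2.0900 + 3.3200 + 1.6800
= 7.0900

7.0900


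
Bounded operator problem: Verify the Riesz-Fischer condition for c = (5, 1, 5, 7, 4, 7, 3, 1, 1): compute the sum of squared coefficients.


sum |c_n|^2 = 5^2 + 1^2 + 5^2 + 7^2 + 4^2 + 7^2 + 3^2 + 1^2 + 1^2
= 25 + 1 + 25 + 49 + 16 + 49 + 9 + 1 + 1
= 176

176


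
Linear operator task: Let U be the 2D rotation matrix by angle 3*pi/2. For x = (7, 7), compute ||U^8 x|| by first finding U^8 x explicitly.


U is a rotation by theta = 3*pi/2
U^8 = rotation by 8*theta = 24*pi/2 = 0*pi/2 (mod 2*pi)
cos(0*pi/2) = 1.0000, sin(0*pi/2) = 0.0000
U^8 x = (1.0000 * 7 - 0.0000 * 7, 0.0000 * 7 + 1.0000 * 7)
= (7.0000, 7.0000)
||U^8 x|| = sqrt(7.0000^2 + 7.0000^2) = sqrt(98.0000) = 9.8995

9.8995


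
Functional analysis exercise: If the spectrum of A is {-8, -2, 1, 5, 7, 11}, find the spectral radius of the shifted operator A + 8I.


Spectrum of A + 8I = {0, 6, 9, 13, 15, 19}
Spectral radius = max |lambda| over the shifted spectrum
= max(0, 6, 9, 13, 15, 19) = 19

19


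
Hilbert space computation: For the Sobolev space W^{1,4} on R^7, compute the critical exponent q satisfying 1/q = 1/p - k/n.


Using the Sobolev embedding formula: 1/q = 1/p - k/n
1/q = 1/4 - 1/7 = 3/28
q = 1/(3/28) = 28/3 = 9.3333

9.3333
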